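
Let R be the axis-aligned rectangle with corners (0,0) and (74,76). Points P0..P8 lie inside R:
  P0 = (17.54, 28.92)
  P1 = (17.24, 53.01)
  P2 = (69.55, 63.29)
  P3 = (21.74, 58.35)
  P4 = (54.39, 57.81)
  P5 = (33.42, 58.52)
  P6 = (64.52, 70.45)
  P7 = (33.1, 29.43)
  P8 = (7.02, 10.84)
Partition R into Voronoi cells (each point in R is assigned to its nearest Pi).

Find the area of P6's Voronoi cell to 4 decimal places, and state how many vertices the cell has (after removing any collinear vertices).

Area of P6's cell: 221.6203 (4 vertices)

1. box [0,74]×[0,76]: [(0, 0) (74, 0) (74, 76) (0, 76)]
2. ⊥bis P6·P0 via (41.03,49.685): [(74, 12.3883) (74, 76) (17.7677, 76)]  |A|=1788.5146
3. ⊥bis P6·P1 via (40.88,61.73): [(48.3971, 41.3511) (74, 12.3883) (74, 76) (35.6163, 76)]  |A|=1479.2985
4. ⊥bis P6·P2 via (67.035,66.87): [(44.757, 51.2194) (74, 71.763) (74, 76) (35.6163, 76)]  |A|=537.537
5. ⊥bis P6·P3 via (43.13,64.4): [(46.5098, 52.4507) (74, 71.763) (74, 76) (39.849, 76)]  |A|=460.3531
6. ⊥bis P6·P4 via (59.455,64.13): [(61.1739, 62.7525) (74, 71.763) (74, 76) (44.6439, 76)]  |A|=221.6203
7. ⊥bis P6·P5 via (48.97,64.485): [(61.1739, 62.7525) (74, 71.763) (74, 76) (44.6439, 76)]  |A|=221.6203
8. ⊥bis P6·P7 via (48.81,49.94): [(61.1739, 62.7525) (74, 71.763) (74, 76) (44.6439, 76)]  |A|=221.6203
9. ⊥bis P6·P8 via (35.77,40.645): [(61.1739, 62.7525) (74, 71.763) (74, 76) (44.6439, 76)]  |A|=221.6203
10. canonical 4-gon: [(61.1739, 62.7525) (74, 71.763) (74, 76) (44.6439, 76)]
11. shoelace: 221.6203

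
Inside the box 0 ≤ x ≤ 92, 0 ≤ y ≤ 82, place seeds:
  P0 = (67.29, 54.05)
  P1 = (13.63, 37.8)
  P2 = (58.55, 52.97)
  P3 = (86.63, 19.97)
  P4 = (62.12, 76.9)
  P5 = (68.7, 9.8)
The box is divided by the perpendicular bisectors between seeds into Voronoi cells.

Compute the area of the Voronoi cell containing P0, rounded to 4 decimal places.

1. box [0,92]×[0,82]: [(0, 0) (92, 0) (92, 82) (0, 82)]
2. ⊥bis P0·P1 via (40.46,45.925): [(54.3676, 0) (92, 0) (92, 82) (29.5353, 82)]  |A|=4103.981
3. ⊥bis P0·P2 via (62.92,53.51): [(69.5322, 0) (92, 0) (92, 82) (59.3995, 82)]  |A|=2257.7996
4. ⊥bis P0·P3 via (76.96,37.01): [(65.7453, 30.6458) (92, 45.545) (92, 82) (59.3995, 82)]  |A|=1315.6431
5. ⊥bis P0·P4 via (64.705,65.475): [(61.5302, 64.7567) (65.7453, 30.6458) (92, 45.545) (92, 71.6507)]  |A|=876.9028
6. ⊥bis P0·P5 via (67.995,31.925): [(61.5302, 64.7567) (65.5967, 31.8486) (67.9997, 31.9252) (92, 45.545) (92, 71.6507)]  |A|=875.4519
7. canonical 5-gon: [(61.5302, 64.7567) (65.5967, 31.8486) (67.9997, 31.9252) (92, 45.545) (92, 71.6507)]
8. shoelace: 875.4519

Area of P0's cell: 875.4519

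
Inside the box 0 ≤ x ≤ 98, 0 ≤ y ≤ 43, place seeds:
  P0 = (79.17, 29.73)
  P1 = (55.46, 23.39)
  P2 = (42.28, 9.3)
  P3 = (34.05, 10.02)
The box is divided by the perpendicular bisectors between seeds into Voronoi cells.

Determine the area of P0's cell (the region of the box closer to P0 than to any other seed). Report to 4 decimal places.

1. box [0,98]×[0,43]: [(0, 0) (98, 0) (98, 43) (0, 43)]
2. ⊥bis P0·P1 via (67.315,26.56): [(74.4171, 0) (98, 0) (98, 43) (62.919, 43)]  |A|=1261.2746
3. ⊥bis P0·P2 via (60.725,19.515): [(74.4171, 0) (98, 0) (98, 43) (62.919, 43)]  |A|=1261.2746
4. ⊥bis P0·P3 via (56.61,19.875): [(74.4171, 0) (98, 0) (98, 43) (62.919, 43)]  |A|=1261.2746
5. canonical 4-gon: [(74.4171, 0) (98, 0) (98, 43) (62.919, 43)]
6. shoelace: 1261.2746

Area of P0's cell: 1261.2746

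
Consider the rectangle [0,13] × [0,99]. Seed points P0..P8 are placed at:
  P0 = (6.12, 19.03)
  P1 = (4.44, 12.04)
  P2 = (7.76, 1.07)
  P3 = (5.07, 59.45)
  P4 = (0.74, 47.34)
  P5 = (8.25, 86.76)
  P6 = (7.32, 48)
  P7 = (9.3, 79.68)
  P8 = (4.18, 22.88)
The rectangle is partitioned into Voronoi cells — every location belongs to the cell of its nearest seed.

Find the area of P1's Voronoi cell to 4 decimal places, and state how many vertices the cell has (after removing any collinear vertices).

Area of P1's cell: 111.3544 (4 vertices)

1. box [0,13]×[0,99]: [(0, 0) (13, 0) (13, 99) (0, 99)]
2. ⊥bis P1·P0 via (5.28,15.535): [(0, 16.804) (0, 0) (13, 0) (13, 13.6795)]  |A|=198.1432
3. ⊥bis P1·P2 via (6.1,6.555): [(0, 16.804) (0, 4.7089) (13, 8.6432) (13, 13.6795)]  |A|=111.3544
4. ⊥bis P1·P3 via (4.755,35.745): [(0, 16.804) (0, 4.7089) (13, 8.6432) (13, 13.6795)]  |A|=111.3544
5. ⊥bis P1·P4 via (2.59,29.69): [(0, 16.804) (0, 4.7089) (13, 8.6432) (13, 13.6795)]  |A|=111.3544
6. ⊥bis P1·P5 via (6.345,49.4): [(0, 16.804) (0, 4.7089) (13, 8.6432) (13, 13.6795)]  |A|=111.3544
7. ⊥bis P1·P6 via (5.88,30.02): [(0, 16.804) (0, 4.7089) (13, 8.6432) (13, 13.6795)]  |A|=111.3544
8. ⊥bis P1·P7 via (6.87,45.86): [(0, 16.804) (0, 4.7089) (13, 8.6432) (13, 13.6795)]  |A|=111.3544
9. ⊥bis P1·P8 via (4.31,17.46): [(0, 16.804) (0, 4.7089) (13, 8.6432) (13, 13.6795)]  |A|=111.3544
10. canonical 4-gon: [(0, 16.804) (0, 4.7089) (13, 8.6432) (13, 13.6795)]
11. shoelace: 111.3544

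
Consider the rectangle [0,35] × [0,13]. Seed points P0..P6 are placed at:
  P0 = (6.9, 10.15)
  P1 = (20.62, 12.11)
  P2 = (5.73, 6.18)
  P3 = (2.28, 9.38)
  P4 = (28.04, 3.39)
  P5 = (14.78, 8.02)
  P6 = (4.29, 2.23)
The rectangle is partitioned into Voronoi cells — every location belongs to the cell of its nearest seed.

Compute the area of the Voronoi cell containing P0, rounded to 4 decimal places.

Area of P0's cell: 35.0009

1. box [0,35]×[0,13]: [(0, 0) (35, 0) (35, 13) (0, 13)]
2. ⊥bis P0·P1 via (13.76,11.13): [(0, 0) (15.35, 0) (13.4929, 13) (0, 13)]  |A|=187.4786
3. ⊥bis P0·P2 via (6.315,8.165): [(0, 10.0261) (14.5294, 5.7441) (13.4929, 13) (0, 13)]  |A|=70.5558
4. ⊥bis P0·P3 via (4.59,9.765): [(4.7813, 8.617) (14.5294, 5.7441) (13.4929, 13) (4.0508, 13)]  |A|=54.5687
5. ⊥bis P0·P4 via (17.47,6.77): [(4.7813, 8.617) (14.5294, 5.7441) (13.4929, 13) (4.0508, 13)]  |A|=54.5687
6. ⊥bis P0·P5 via (10.84,9.085): [(4.7813, 8.617) (10.2758, 6.9977) (11.8982, 13) (4.0508, 13)]  |A|=35.0009
7. ⊥bis P0·P6 via (5.595,6.19): [(4.7813, 8.617) (10.2758, 6.9977) (11.8982, 13) (4.0508, 13)]  |A|=35.0009
8. canonical 4-gon: [(4.7813, 8.617) (10.2758, 6.9977) (11.8982, 13) (4.0508, 13)]
9. shoelace: 35.0009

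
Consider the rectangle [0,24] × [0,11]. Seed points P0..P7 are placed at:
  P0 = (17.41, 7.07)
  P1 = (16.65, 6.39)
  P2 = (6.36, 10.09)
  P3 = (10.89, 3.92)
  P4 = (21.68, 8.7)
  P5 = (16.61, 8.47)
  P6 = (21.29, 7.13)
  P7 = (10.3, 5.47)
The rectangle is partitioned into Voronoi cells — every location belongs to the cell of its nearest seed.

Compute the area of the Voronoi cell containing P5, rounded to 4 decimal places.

1. box [0,24]×[0,11]: [(0, 0) (24, 0) (24, 11) (0, 11)]
2. ⊥bis P5·P0 via (17.01,7.77): [(0, 0) (3.4125, 0) (22.6625, 11) (0, 11)]  |A|=143.4125
3. ⊥bis P5·P1 via (16.63,7.43): [(0, 7.1102) (16.4075, 7.4257) (22.6625, 11) (0, 11)]  |A|=72.4121
4. ⊥bis P5·P2 via (11.485,9.28): [(11.176, 7.3251) (16.4075, 7.4257) (22.6625, 11) (11.7568, 11)]  |A|=29.0733
5. ⊥bis P5·P3 via (13.75,6.195): [(11.4537, 9.0818) (12.8258, 7.3568) (16.4075, 7.4257) (22.6625, 11) (11.7568, 11)]  |A|=27.6286
6. ⊥bis P5·P4 via (19.145,8.585): [(11.4537, 9.0818) (12.8258, 7.3568) (16.4075, 7.4257) (19.1271, 8.9798) (19.0354, 11) (11.7568, 11)]  |A|=23.9648
7. ⊥bis P5·P6 via (18.95,7.8): [(11.4537, 9.0818) (12.8258, 7.3568) (16.4075, 7.4257) (19.1271, 8.9798) (19.0354, 11) (11.7568, 11)]  |A|=23.9648
8. ⊥bis P5·P7 via (13.455,6.97): [(11.7025, 10.6561) (13.267, 7.3653) (16.4075, 7.4257) (19.1271, 8.9798) (19.0354, 11) (11.7568, 11)]  |A|=21.9375
9. canonical 6-gon: [(11.7025, 10.6561) (13.267, 7.3653) (16.4075, 7.4257) (19.1271, 8.9798) (19.0354, 11) (11.7568, 11)]
10. shoelace: 21.9375

Area of P5's cell: 21.9375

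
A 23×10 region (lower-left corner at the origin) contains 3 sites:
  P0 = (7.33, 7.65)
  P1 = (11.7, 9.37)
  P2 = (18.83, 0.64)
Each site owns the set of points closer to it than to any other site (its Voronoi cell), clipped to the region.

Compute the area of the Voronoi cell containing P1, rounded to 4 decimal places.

Area of P1's cell: 47.9176

1. box [0,23]×[0,10]: [(0, 0) (23, 0) (23, 10) (0, 10)]
2. ⊥bis P1·P0 via (9.515,8.51): [(12.8645, 0) (23, 0) (23, 10) (8.9285, 10)]  |A|=121.0349
3. ⊥bis P1·P2 via (15.265,5.005): [(11.9577, 2.3038) (21.3809, 10) (8.9285, 10)]  |A|=47.9176
4. canonical 3-gon: [(11.9577, 2.3038) (21.3809, 10) (8.9285, 10)]
5. shoelace: 47.9176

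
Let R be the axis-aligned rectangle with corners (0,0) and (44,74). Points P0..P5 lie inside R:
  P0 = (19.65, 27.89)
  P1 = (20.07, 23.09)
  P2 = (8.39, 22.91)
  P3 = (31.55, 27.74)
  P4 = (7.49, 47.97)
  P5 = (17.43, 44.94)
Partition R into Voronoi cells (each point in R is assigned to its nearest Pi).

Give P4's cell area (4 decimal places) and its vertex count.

Area of P4's cell: 578.7136 (4 vertices)

1. box [0,44]×[0,74]: [(0, 0) (44, 0) (44, 74) (0, 74)]
2. ⊥bis P4·P0 via (13.57,37.93): [(0, 29.7123) (44, 56.3577) (44, 74) (0, 74)]  |A|=1362.4591
3. ⊥bis P4·P1 via (13.78,35.53): [(0, 29.7123) (44, 56.3577) (44, 74) (0, 74)]  |A|=1362.4591
4. ⊥bis P4·P2 via (7.94,35.44): [(0, 35.1548) (9.5539, 35.498) (44, 56.3577) (44, 74) (0, 74)]  |A|=1336.4603
5. ⊥bis P4·P3 via (19.52,37.855): [(0, 35.1548) (9.5539, 35.498) (25.821, 45.3489) (44, 66.9696) (44, 74) (0, 74)]  |A|=1240.0036
6. ⊥bis P4·P5 via (12.46,46.455): [(0, 35.1548) (9.1152, 35.4822) (20.8565, 74) (0, 74)]  |A|=578.7136
7. canonical 4-gon: [(0, 35.1548) (9.1152, 35.4822) (20.8565, 74) (0, 74)]
8. shoelace: 578.7136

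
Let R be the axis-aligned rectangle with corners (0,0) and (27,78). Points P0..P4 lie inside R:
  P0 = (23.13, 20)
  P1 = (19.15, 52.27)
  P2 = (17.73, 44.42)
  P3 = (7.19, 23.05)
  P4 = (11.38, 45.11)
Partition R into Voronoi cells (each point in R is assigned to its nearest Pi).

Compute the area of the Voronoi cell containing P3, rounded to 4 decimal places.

1. box [0,27]×[0,78]: [(0, 0) (27, 0) (27, 78) (0, 78)]
2. ⊥bis P3·P0 via (15.16,21.525): [(0, 0) (11.0414, 0) (25.9661, 78) (0, 78)]  |A|=1443.2894
3. ⊥bis P3·P1 via (13.17,37.66): [(0, 43.0506) (0, 0) (11.0414, 0) (17.8785, 35.7328)]  |A|=582.11
4. ⊥bis P3·P2 via (12.46,33.735): [(0, 39.8805) (0, 0) (11.0414, 0) (17.062, 31.4652)]  |A|=513.9293
5. ⊥bis P3·P4 via (9.285,34.08): [(13.3109, 33.3153) (0, 35.8436) (0, 0) (11.0414, 0) (17.062, 31.4652)]  |A|=487.062
6. canonical 5-gon: [(13.3109, 33.3153) (0, 35.8436) (0, 0) (11.0414, 0) (17.062, 31.4652)]
7. shoelace: 487.062

Area of P3's cell: 487.0620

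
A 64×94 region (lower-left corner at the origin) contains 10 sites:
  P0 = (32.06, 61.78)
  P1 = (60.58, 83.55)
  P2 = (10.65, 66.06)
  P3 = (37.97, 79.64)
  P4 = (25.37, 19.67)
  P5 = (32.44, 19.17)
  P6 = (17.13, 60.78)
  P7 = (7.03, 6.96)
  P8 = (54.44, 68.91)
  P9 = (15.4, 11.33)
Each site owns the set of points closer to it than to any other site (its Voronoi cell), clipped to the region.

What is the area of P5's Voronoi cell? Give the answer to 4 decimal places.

Area of P5's cell: 1374.2606

1. box [0,64]×[0,94]: [(0, 0) (64, 0) (64, 94) (0, 94)]
2. ⊥bis P5·P0 via (32.25,40.475): [(0, 40.1874) (0, 0) (64, 0) (64, 40.7581)]  |A|=2590.2573
3. ⊥bis P5·P1 via (46.51,51.36): [(0, 40.1874) (0, 0) (64, 0) (64, 40.7581)]  |A|=2590.2573
4. ⊥bis P5·P2 via (21.545,42.615): [(16.6404, 40.3358) (0, 32.6029) (0, 0) (64, 0) (64, 40.7581)]  |A|=2527.1533
5. ⊥bis P5·P3 via (35.205,49.405): [(16.6404, 40.3358) (0, 32.6029) (0, 0) (64, 0) (64, 40.7581)]  |A|=2527.1533
6. ⊥bis P5·P4 via (28.905,19.42): [(30.3929, 40.4584) (27.5316, 0) (64, 0) (64, 40.7581)]  |A|=1422.6097
7. ⊥bis P5·P6 via (24.785,39.975): [(30.3929, 40.4584) (27.5316, 0) (64, 0) (64, 40.7581)]  |A|=1422.6097
8. ⊥bis P5·P7 via (19.735,13.065): [(30.3929, 40.4584) (27.5316, 0) (64, 0) (64, 40.7581)]  |A|=1422.6097
9. ⊥bis P5·P8 via (43.44,44.04): [(51.1197, 40.6433) (30.3929, 40.4584) (27.5316, 0) (64, 0) (64, 34.9463)]  |A|=1385.1805
10. ⊥bis P5·P9 via (23.92,15.25): [(51.1197, 40.6433) (30.3929, 40.4584) (27.9852, 6.4144) (30.9364, 0) (64, 0) (64, 34.9463)]  |A|=1374.2606
11. canonical 6-gon: [(51.1197, 40.6433) (30.3929, 40.4584) (27.9852, 6.4144) (30.9364, 0) (64, 0) (64, 34.9463)]
12. shoelace: 1374.2606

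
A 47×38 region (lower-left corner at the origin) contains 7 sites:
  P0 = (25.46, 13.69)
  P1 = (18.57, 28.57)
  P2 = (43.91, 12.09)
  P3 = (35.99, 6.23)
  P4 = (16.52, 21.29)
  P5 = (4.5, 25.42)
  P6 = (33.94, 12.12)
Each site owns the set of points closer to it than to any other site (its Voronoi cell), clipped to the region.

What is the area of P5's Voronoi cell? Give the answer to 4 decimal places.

Area of P5's cell: 305.6267

1. box [0,47]×[0,38]: [(0, 0) (47, 0) (47, 38) (0, 38)]
2. ⊥bis P5·P0 via (14.98,19.555): [(0, 0) (4.0363, 0) (25.3025, 38) (0, 38)]  |A|=557.4372
3. ⊥bis P5·P1 via (11.535,26.995): [(0, 0) (4.0363, 0) (13.7091, 17.2841) (9.0712, 38) (0, 38)]  |A|=389.3137
4. ⊥bis P5·P2 via (24.205,18.755): [(0, 0) (4.0363, 0) (13.7091, 17.2841) (9.0712, 38) (0, 38)]  |A|=389.3137
5. ⊥bis P5·P3 via (20.245,15.825): [(0, 0) (4.0363, 0) (13.7091, 17.2841) (9.0712, 38) (0, 38)]  |A|=389.3137
6. ⊥bis P5·P4 via (10.51,23.355): [(0, 0) (2.4854, 0) (11.624, 26.5973) (9.0712, 38) (0, 38)]  |A|=305.6267
7. ⊥bis P5·P6 via (19.22,18.77): [(0, 0) (2.4854, 0) (11.624, 26.5973) (9.0712, 38) (0, 38)]  |A|=305.6267
8. canonical 5-gon: [(0, 0) (2.4854, 0) (11.624, 26.5973) (9.0712, 38) (0, 38)]
9. shoelace: 305.6267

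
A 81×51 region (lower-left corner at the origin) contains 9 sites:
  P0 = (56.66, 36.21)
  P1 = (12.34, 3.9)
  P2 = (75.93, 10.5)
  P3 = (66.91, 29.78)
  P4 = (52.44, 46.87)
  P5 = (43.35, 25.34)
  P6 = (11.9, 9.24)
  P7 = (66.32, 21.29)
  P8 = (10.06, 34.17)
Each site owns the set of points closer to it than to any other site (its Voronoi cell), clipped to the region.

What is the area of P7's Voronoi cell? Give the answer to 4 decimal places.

1. box [0,81]×[0,51]: [(0, 0) (81, 0) (81, 51) (0, 51)]
2. ⊥bis P7·P0 via (61.49,28.75): [(17.0852, 0) (81, 0) (81, 41.3818)]  |A|=1322.4543
3. ⊥bis P7·P1 via (39.33,12.595): [(38.8482, 14.0905) (43.3876, 0) (81, 0) (81, 41.3818)]  |A|=1137.1478
4. ⊥bis P7·P2 via (71.125,15.895): [(38.8482, 14.0905) (43.3876, 0) (53.2783, 0) (81, 24.6901) (81, 41.3818)]  |A|=794.9221
5. ⊥bis P7·P3 via (66.615,25.535): [(57.5025, 26.1683) (38.8482, 14.0905) (43.3876, 0) (53.2783, 0) (80.8388, 24.5465)]  |A|=597.0093
6. ⊥bis P7·P4 via (59.38,34.08): [(57.5025, 26.1683) (38.8482, 14.0905) (43.3876, 0) (53.2783, 0) (80.8388, 24.5465)]  |A|=597.0093
7. ⊥bis P7·P5 via (54.835,23.315): [(57.5025, 26.1683) (55.0592, 24.5863) (50.7242, 0) (53.2783, 0) (80.8388, 24.5465)]  |A|=368.7869
8. ⊥bis P7·P6 via (39.11,15.265): [(57.5025, 26.1683) (55.0592, 24.5863) (50.7242, 0) (53.2783, 0) (80.8388, 24.5465)]  |A|=368.7869
9. ⊥bis P7·P8 via (38.19,27.73): [(57.5025, 26.1683) (55.0592, 24.5863) (50.7242, 0) (53.2783, 0) (80.8388, 24.5465)]  |A|=368.7869
10. canonical 5-gon: [(57.5025, 26.1683) (55.0592, 24.5863) (50.7242, 0) (53.2783, 0) (80.8388, 24.5465)]
11. shoelace: 368.7869

Area of P7's cell: 368.7869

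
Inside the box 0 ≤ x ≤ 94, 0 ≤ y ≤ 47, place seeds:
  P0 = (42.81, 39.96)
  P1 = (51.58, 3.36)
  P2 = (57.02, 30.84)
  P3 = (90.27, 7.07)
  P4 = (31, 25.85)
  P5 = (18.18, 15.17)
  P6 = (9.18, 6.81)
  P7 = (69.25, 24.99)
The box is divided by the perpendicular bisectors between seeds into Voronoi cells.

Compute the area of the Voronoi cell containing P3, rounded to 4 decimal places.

Area of P3's cell: 441.7451

1. box [0,94]×[0,47]: [(0, 0) (94, 0) (94, 47) (0, 47)]
2. ⊥bis P3·P0 via (66.54,23.515): [(50.244, 0) (94, 0) (94, 47) (82.8152, 47)]  |A|=1291.1086
3. ⊥bis P3·P1 via (70.925,5.215): [(68.8505, 26.849) (71.4251, 0) (94, 0) (94, 47) (82.8152, 47)]  |A|=1006.7629
4. ⊥bis P3·P2 via (73.645,18.955): [(70.085, 13.9752) (71.4251, 0) (94, 0) (94, 47) (93.694, 47)]  |A|=724.7997
5. ⊥bis P3·P4 via (60.635,16.46): [(70.085, 13.9752) (71.4251, 0) (94, 0) (94, 47) (93.694, 47)]  |A|=724.7997
6. ⊥bis P3·P5 via (54.225,11.12): [(70.085, 13.9752) (71.4251, 0) (94, 0) (94, 47) (93.694, 47)]  |A|=724.7997
7. ⊥bis P3·P6 via (49.725,6.94): [(70.085, 13.9752) (71.4251, 0) (94, 0) (94, 47) (93.694, 47)]  |A|=724.7997
8. ⊥bis P3·P7 via (79.76,16.03): [(70.8861, 5.621) (71.4251, 0) (94, 0) (94, 32.7334)]  |A|=441.7451
9. canonical 4-gon: [(70.8861, 5.621) (71.4251, 0) (94, 0) (94, 32.7334)]
10. shoelace: 441.7451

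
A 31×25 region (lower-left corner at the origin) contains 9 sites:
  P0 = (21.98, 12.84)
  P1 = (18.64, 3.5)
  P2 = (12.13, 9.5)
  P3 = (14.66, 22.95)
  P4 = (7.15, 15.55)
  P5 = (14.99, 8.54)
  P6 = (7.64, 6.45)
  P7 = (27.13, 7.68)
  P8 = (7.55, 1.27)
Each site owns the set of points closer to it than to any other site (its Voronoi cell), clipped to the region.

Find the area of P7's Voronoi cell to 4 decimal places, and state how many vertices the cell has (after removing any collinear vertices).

1. box [0,31]×[0,25]: [(0, 0) (31, 0) (31, 25) (0, 25)]
2. ⊥bis P7·P0 via (24.555,10.26): [(14.2751, 0) (31, 0) (31, 16.6925)]  |A|=139.5905
3. ⊥bis P7·P1 via (22.885,5.59): [(21.8936, 7.6037) (25.6372, 0) (31, 0) (31, 16.6925)]  |A|=96.3933
4. ⊥bis P7·P2 via (19.63,8.59): [(21.8936, 7.6037) (25.6372, 0) (31, 0) (31, 16.6925)]  |A|=96.3933
5. ⊥bis P7·P3 via (20.895,15.315): [(21.8936, 7.6037) (25.6372, 0) (31, 0) (31, 16.6925)]  |A|=96.3933
6. ⊥bis P7·P4 via (17.14,11.615): [(21.8936, 7.6037) (25.6372, 0) (31, 0) (31, 16.6925)]  |A|=96.3933
7. ⊥bis P7·P5 via (21.06,8.11): [(21.8936, 7.6037) (25.6372, 0) (31, 0) (31, 16.6925)]  |A|=96.3933
8. ⊥bis P7·P6 via (17.385,7.065): [(21.8936, 7.6037) (25.6372, 0) (31, 0) (31, 16.6925)]  |A|=96.3933
9. ⊥bis P7·P8 via (17.34,4.475): [(21.8936, 7.6037) (25.6372, 0) (31, 0) (31, 16.6925)]  |A|=96.3933
10. canonical 4-gon: [(21.8936, 7.6037) (25.6372, 0) (31, 0) (31, 16.6925)]
11. shoelace: 96.3933

Area of P7's cell: 96.3933 (4 vertices)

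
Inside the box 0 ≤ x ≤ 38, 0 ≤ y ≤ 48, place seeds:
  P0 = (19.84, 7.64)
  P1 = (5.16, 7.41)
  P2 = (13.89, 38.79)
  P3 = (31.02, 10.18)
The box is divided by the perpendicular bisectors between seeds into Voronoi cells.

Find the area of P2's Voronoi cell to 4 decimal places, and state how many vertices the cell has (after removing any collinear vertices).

Area of P2's cell: 838.5669 (6 vertices)

1. box [0,38]×[0,48]: [(0, 0) (38, 0) (38, 48) (0, 48)]
2. ⊥bis P2·P0 via (16.865,23.215): [(0, 19.9936) (38, 27.252) (38, 48) (0, 48)]  |A|=926.3333
3. ⊥bis P2·P1 via (9.525,23.1): [(0, 25.7499) (12.2679, 22.3369) (38, 27.252) (38, 48) (0, 48)]  |A|=891.0244
4. ⊥bis P2·P3 via (22.455,24.485): [(0, 25.7499) (12.2679, 22.3369) (21.959, 24.188) (38, 33.7924) (38, 48) (0, 48)]  |A|=838.5669
5. canonical 6-gon: [(0, 25.7499) (12.2679, 22.3369) (21.959, 24.188) (38, 33.7924) (38, 48) (0, 48)]
6. shoelace: 838.5669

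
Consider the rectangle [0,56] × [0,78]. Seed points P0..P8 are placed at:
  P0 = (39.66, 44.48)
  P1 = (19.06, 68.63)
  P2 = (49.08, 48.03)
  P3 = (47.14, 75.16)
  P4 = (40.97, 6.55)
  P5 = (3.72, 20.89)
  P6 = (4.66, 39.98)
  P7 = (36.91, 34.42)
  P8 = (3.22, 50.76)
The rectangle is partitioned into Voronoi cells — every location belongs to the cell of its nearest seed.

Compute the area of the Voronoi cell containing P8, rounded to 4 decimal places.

1. box [0,56]×[0,78]: [(0, 0) (56, 0) (56, 78) (0, 78)]
2. ⊥bis P8·P0 via (21.44,47.62): [(0, 0) (13.2333, 0) (26.6756, 78) (0, 78)]  |A|=1556.4468
3. ⊥bis P8·P1 via (11.14,59.695): [(0, 69.5695) (0, 0) (13.2333, 0) (21.8803, 50.1748)]  |A|=1093.0885
4. ⊥bis P8·P2 via (26.15,49.395): [(0, 69.5695) (0, 0) (13.2333, 0) (21.8803, 50.1748)]  |A|=1093.0885
5. ⊥bis P8·P3 via (25.18,62.96): [(0, 69.5695) (0, 0) (13.2333, 0) (21.8803, 50.1748)]  |A|=1093.0885
6. ⊥bis P8·P4 via (22.095,28.655): [(0, 69.5695) (0, 9.7885) (17.4946, 24.7268) (21.8803, 50.1748)]  |A|=843.8567
7. ⊥bis P8·P5 via (3.47,35.825): [(0, 69.5695) (0, 35.7669) (19.4534, 36.0925) (21.8803, 50.1748)]  |A|=506.3838
8. ⊥bis P8·P6 via (3.94,45.37): [(0, 69.5695) (0, 44.8437) (21.4555, 47.7097) (21.8803, 50.1748)]  |A|=296.3398
9. ⊥bis P8·P7 via (20.065,42.59): [(0, 69.5695) (0, 44.8437) (21.4555, 47.7097) (21.8803, 50.1748)]  |A|=296.3398
10. canonical 4-gon: [(0, 69.5695) (0, 44.8437) (21.4555, 47.7097) (21.8803, 50.1748)]
11. shoelace: 296.3398

Area of P8's cell: 296.3398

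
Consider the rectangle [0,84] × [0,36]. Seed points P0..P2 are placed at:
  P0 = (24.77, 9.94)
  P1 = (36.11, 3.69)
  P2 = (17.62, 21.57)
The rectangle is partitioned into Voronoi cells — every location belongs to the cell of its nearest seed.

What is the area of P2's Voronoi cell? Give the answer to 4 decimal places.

1. box [0,84]×[0,36]: [(0, 0) (84, 0) (84, 36) (0, 36)]
2. ⊥bis P2·P0 via (21.195,15.755): [(0, 2.7245) (54.125, 36) (0, 36)]  |A|=900.5168
3. ⊥bis P2·P1 via (26.865,12.63): [(0, 2.7245) (42.6304, 28.9333) (49.464, 36) (0, 36)]  |A|=884.0478
4. canonical 4-gon: [(0, 2.7245) (42.6304, 28.9333) (49.464, 36) (0, 36)]
5. shoelace: 884.0478

Area of P2's cell: 884.0478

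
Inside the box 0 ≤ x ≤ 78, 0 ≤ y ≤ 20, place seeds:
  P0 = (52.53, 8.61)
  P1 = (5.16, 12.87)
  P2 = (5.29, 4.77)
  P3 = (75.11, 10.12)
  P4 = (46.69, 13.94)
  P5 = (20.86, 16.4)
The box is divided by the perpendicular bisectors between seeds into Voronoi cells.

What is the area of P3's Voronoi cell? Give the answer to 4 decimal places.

1. box [0,78]×[0,20]: [(0, 0) (78, 0) (78, 20) (0, 20)]
2. ⊥bis P3·P0 via (63.82,9.365): [(64.4463, 0) (78, 0) (78, 20) (63.1088, 20)]  |A|=284.4493
3. ⊥bis P3·P1 via (40.135,11.495): [(64.4463, 0) (78, 0) (78, 20) (63.1088, 20)]  |A|=284.4493
4. ⊥bis P3·P2 via (40.2,7.445): [(64.4463, 0) (78, 0) (78, 20) (63.1088, 20)]  |A|=284.4493
5. ⊥bis P3·P4 via (60.9,12.03): [(64.4463, 0) (78, 0) (78, 20) (63.1088, 20)]  |A|=284.4493
6. ⊥bis P3·P5 via (47.985,13.26): [(64.4463, 0) (78, 0) (78, 20) (63.1088, 20)]  |A|=284.4493
7. canonical 4-gon: [(64.4463, 0) (78, 0) (78, 20) (63.1088, 20)]
8. shoelace: 284.4493

Area of P3's cell: 284.4493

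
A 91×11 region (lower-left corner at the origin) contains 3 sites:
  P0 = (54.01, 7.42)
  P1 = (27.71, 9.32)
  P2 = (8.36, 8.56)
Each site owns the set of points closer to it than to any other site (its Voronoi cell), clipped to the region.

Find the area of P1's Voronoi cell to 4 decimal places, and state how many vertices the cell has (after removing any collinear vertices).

1. box [0,91]×[0,11]: [(0, 0) (91, 0) (91, 11) (0, 11)]
2. ⊥bis P1·P0 via (40.86,8.37): [(0, 0) (40.2553, 0) (41.05, 11) (0, 11)]  |A|=447.1793
3. ⊥bis P1·P2 via (18.035,8.94): [(18.3861, 0) (40.2553, 0) (41.05, 11) (17.9541, 11)]  |A|=247.3081
4. canonical 4-gon: [(18.3861, 0) (40.2553, 0) (41.05, 11) (17.9541, 11)]
5. shoelace: 247.3081

Area of P1's cell: 247.3081 (4 vertices)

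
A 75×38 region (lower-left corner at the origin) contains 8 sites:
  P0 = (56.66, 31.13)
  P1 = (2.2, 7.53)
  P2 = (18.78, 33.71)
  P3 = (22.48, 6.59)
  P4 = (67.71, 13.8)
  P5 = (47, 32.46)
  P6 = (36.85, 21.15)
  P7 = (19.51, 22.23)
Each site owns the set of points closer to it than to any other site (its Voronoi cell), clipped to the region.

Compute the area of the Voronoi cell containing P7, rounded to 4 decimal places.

Area of P7's cell: 302.0469

1. box [0,75]×[0,38]: [(0, 0) (75, 0) (75, 38) (0, 38)]
2. ⊥bis P7·P0 via (38.085,26.68): [(0, 0) (44.4767, 0) (35.3731, 38) (0, 38)]  |A|=1517.1459
3. ⊥bis P7·P1 via (10.855,14.88): [(0, 27.6623) (23.4914, 0) (44.4767, 0) (35.3731, 38) (0, 38)]  |A|=1192.2327
4. ⊥bis P7·P2 via (19.145,27.97): [(0.733, 26.7992) (23.4914, 0) (44.4767, 0) (37.4964, 29.1369)]  |A|=824.9407
5. ⊥bis P7·P3 via (20.995,14.41): [(0.733, 26.7992) (12.6068, 12.8171) (40.153, 18.0481) (37.4964, 29.1369)]  |A|=430.5698
6. ⊥bis P7·P4 via (43.61,18.015): [(0.733, 26.7992) (12.6068, 12.8171) (40.153, 18.0481) (37.4964, 29.1369)]  |A|=430.5698
7. ⊥bis P7·P5 via (33.255,27.345): [(32.7016, 28.832) (0.733, 26.7992) (12.6068, 12.8171) (36.9417, 17.4382)]  |A|=383.9932
8. ⊥bis P7·P6 via (28.18,21.69): [(28.6086, 28.5718) (0.733, 26.7992) (12.6068, 12.8171) (27.8071, 15.7036)]  |A|=302.0469
9. canonical 4-gon: [(28.6086, 28.5718) (0.733, 26.7992) (12.6068, 12.8171) (27.8071, 15.7036)]
10. shoelace: 302.0469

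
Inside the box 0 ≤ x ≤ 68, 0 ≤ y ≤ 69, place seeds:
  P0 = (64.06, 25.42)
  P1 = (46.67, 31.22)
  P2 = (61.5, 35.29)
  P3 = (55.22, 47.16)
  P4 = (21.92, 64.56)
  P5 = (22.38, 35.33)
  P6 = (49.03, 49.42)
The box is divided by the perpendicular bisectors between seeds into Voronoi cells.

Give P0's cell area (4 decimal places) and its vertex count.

1. box [0,68]×[0,69]: [(0, 0) (68, 0) (68, 69) (0, 69)]
2. ⊥bis P0·P1 via (55.365,28.32): [(45.9196, 0) (68, 0) (68, 66.2032)]  |A|=730.8977
3. ⊥bis P0·P2 via (62.78,30.355): [(55.4058, 28.4423) (45.9196, 0) (68, 0) (68, 31.7089)]  |A|=513.6837
4. ⊥bis P0·P3 via (59.64,36.29): [(55.4058, 28.4423) (45.9196, 0) (68, 0) (68, 31.7089)]  |A|=513.6837
5. ⊥bis P0·P4 via (42.99,44.99): [(55.4058, 28.4423) (45.9196, 0) (68, 0) (68, 31.7089)]  |A|=513.6837
6. ⊥bis P0·P5 via (43.22,30.375): [(55.4058, 28.4423) (45.9196, 0) (68, 0) (68, 31.7089)]  |A|=513.6837
7. ⊥bis P0·P6 via (56.545,37.42): [(55.4058, 28.4423) (45.9196, 0) (68, 0) (68, 31.7089)]  |A|=513.6837
8. canonical 4-gon: [(55.4058, 28.4423) (45.9196, 0) (68, 0) (68, 31.7089)]
9. shoelace: 513.6837

Area of P0's cell: 513.6837 (4 vertices)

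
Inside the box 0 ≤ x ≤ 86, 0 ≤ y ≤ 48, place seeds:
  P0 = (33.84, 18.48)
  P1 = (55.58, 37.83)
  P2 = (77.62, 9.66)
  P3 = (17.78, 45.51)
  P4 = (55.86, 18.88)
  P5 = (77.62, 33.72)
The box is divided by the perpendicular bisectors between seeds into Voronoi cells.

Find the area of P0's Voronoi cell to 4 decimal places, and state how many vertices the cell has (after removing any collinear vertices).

1. box [0,86]×[0,48]: [(0, 0) (86, 0) (86, 48) (0, 48)]
2. ⊥bis P0·P1 via (44.71,28.155): [(0, 0) (69.7698, 0) (27.0467, 48) (0, 48)]  |A|=2323.5944
3. ⊥bis P0·P2 via (55.73,14.07): [(0, 0) (52.8954, 0) (56.0099, 15.4594) (27.0467, 48) (0, 48)]  |A|=2193.161
4. ⊥bis P0·P3 via (25.81,31.995): [(0, 16.6599) (0, 0) (52.8954, 0) (56.0099, 15.4594) (35.9368, 38.0119)]  |A|=1494.9567
5. ⊥bis P0·P4 via (44.85,18.68): [(0, 16.6599) (0, 0) (45.1893, 0) (44.6772, 28.1918) (35.9368, 38.0119)]  |A|=1278.9063
6. ⊥bis P0·P5 via (55.73,26.1): [(0, 16.6599) (0, 0) (45.1893, 0) (44.6772, 28.1918) (35.9368, 38.0119)]  |A|=1278.9063
7. canonical 5-gon: [(0, 16.6599) (0, 0) (45.1893, 0) (44.6772, 28.1918) (35.9368, 38.0119)]
8. shoelace: 1278.9063

Area of P0's cell: 1278.9063 (5 vertices)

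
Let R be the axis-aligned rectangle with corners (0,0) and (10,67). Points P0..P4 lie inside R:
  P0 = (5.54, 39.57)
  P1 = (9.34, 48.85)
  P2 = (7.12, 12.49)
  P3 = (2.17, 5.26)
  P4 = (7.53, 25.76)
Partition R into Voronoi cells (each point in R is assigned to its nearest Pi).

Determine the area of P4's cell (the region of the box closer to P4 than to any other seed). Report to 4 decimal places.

1. box [0,10]×[0,67]: [(0, 0) (10, 0) (10, 67) (0, 67)]
2. ⊥bis P4·P0 via (6.535,32.665): [(0, 31.7233) (0, 0) (10, 0) (10, 33.1643)]  |A|=324.4381
3. ⊥bis P4·P1 via (8.435,37.305): [(0, 31.7233) (0, 0) (10, 0) (10, 33.1643)]  |A|=324.4381
4. ⊥bis P4·P2 via (7.325,19.125): [(0, 31.7233) (0, 19.3513) (10, 19.0424) (10, 33.1643)]  |A|=132.4697
5. ⊥bis P4·P3 via (4.85,15.51): [(0, 31.7233) (0, 19.3513) (10, 19.0424) (10, 33.1643)]  |A|=132.4697
6. canonical 4-gon: [(0, 31.7233) (0, 19.3513) (10, 19.0424) (10, 33.1643)]
7. shoelace: 132.4697

Area of P4's cell: 132.4697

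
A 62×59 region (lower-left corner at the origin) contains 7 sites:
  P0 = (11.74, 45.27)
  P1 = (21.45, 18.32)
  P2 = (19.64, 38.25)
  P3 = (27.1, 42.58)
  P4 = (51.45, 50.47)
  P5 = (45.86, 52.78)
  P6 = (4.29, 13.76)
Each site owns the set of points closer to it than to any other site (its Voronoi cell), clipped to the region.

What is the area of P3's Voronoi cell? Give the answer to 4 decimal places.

1. box [0,62]×[0,59]: [(0, 0) (62, 0) (62, 59) (0, 59)]
2. ⊥bis P3·P0 via (19.42,43.925): [(11.7274, 0) (62, 0) (62, 59) (22.0601, 59)]  |A|=2661.2689
3. ⊥bis P3·P1 via (24.275,30.45): [(17.3429, 32.0645) (62, 21.6641) (62, 59) (22.0601, 59)]  |A|=1371.5593
4. ⊥bis P3·P2 via (23.37,40.415): [(19.8633, 46.4565) (29.9166, 29.1361) (62, 21.6641) (62, 59) (22.0601, 59)]  |A|=1277.388
5. ⊥bis P3·P4 via (39.275,46.525): [(19.8633, 46.4565) (29.9166, 29.1361) (46.1332, 25.3594) (35.2328, 59) (22.0601, 59)]  |A|=530.9541
6. ⊥bis P3·P5 via (36.48,47.68): [(19.8633, 46.4565) (29.9166, 29.1361) (46.1332, 25.3594) (42.4712, 36.6608) (30.3252, 59) (22.0601, 59)]  |A|=476.1383
7. ⊥bis P3·P6 via (15.695,28.17): [(19.8633, 46.4565) (29.9166, 29.1361) (46.1332, 25.3594) (42.4712, 36.6608) (30.3252, 59) (22.0601, 59)]  |A|=476.1383
8. canonical 6-gon: [(19.8633, 46.4565) (29.9166, 29.1361) (46.1332, 25.3594) (42.4712, 36.6608) (30.3252, 59) (22.0601, 59)]
9. shoelace: 476.1383

Area of P3's cell: 476.1383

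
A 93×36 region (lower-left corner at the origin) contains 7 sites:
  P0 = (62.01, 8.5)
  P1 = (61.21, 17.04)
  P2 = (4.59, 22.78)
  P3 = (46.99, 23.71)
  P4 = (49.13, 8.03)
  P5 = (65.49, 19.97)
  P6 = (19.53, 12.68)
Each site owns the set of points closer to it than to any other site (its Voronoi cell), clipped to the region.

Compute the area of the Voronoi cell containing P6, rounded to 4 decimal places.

1. box [0,93]×[0,36]: [(0, 0) (93, 0) (93, 36) (0, 36)]
2. ⊥bis P6·P0 via (40.77,10.59): [(0, 0) (39.728, 0) (43.2703, 36) (0, 36)]  |A|=1493.969
3. ⊥bis P6·P1 via (40.37,14.86): [(0, 0) (39.728, 0) (40.7926, 10.8199) (38.1586, 36) (0, 36)]  |A|=1429.6123
4. ⊥bis P6·P2 via (12.06,17.73): [(0.0739, 0) (39.728, 0) (40.7926, 10.8199) (38.1586, 36) (24.4112, 36)]  |A|=988.8812
5. ⊥bis P6·P3 via (33.26,18.195): [(0.0739, 0) (39.728, 0) (39.8933, 1.6808) (26.1082, 36) (24.4112, 36)]  |A|=758.7423
6. ⊥bis P6·P4 via (34.33,10.355): [(0.0739, 0) (32.7033, 0) (34.9145, 14.0759) (26.1082, 36) (24.4112, 36)]  |A|=704.0938
7. ⊥bis P6·P5 via (42.51,16.325): [(0.0739, 0) (32.7033, 0) (34.9145, 14.0759) (26.1082, 36) (24.4112, 36)]  |A|=704.0938
8. canonical 5-gon: [(0.0739, 0) (32.7033, 0) (34.9145, 14.0759) (26.1082, 36) (24.4112, 36)]
9. shoelace: 704.0938

Area of P6's cell: 704.0938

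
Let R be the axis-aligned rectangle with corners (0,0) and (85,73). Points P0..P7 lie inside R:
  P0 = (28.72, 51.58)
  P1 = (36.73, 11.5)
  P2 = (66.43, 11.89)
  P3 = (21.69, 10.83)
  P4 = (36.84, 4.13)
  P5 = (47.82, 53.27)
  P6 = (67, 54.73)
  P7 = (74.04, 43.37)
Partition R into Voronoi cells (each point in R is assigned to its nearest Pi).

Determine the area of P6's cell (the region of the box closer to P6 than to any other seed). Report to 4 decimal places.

Area of P6's cell: 656.5951

1. box [0,85]×[0,73]: [(0, 0) (85, 0) (85, 73) (0, 73)]
2. ⊥bis P6·P0 via (47.86,53.155): [(52.234, 0) (85, 0) (85, 73) (46.227, 73)]  |A|=2611.1725
3. ⊥bis P6·P1 via (51.865,33.115): [(49.365, 34.8655) (85, 9.9136) (85, 73) (46.227, 73)]  |A|=1863.336
4. ⊥bis P6·P2 via (66.715,33.31): [(49.365, 34.8655) (51.2935, 33.5152) (85, 33.0667) (85, 73) (46.227, 73)]  |A|=1473.1305
5. ⊥bis P6·P3 via (44.345,32.78): [(49.365, 34.8655) (51.2935, 33.5152) (85, 33.0667) (85, 73) (46.227, 73)]  |A|=1473.1305
6. ⊥bis P6·P4 via (51.92,29.43): [(49.365, 34.8655) (51.2935, 33.5152) (85, 33.0667) (85, 73) (46.227, 73)]  |A|=1473.1305
7. ⊥bis P6·P5 via (57.41,54): [(58.9771, 33.413) (85, 33.0667) (85, 73) (55.9637, 73)]  |A|=1094.3205
8. ⊥bis P6·P7 via (70.52,49.05): [(58.3604, 41.5145) (85, 58.0235) (85, 73) (55.9637, 73)]  |A|=656.5951
9. canonical 4-gon: [(58.3604, 41.5145) (85, 58.0235) (85, 73) (55.9637, 73)]
10. shoelace: 656.5951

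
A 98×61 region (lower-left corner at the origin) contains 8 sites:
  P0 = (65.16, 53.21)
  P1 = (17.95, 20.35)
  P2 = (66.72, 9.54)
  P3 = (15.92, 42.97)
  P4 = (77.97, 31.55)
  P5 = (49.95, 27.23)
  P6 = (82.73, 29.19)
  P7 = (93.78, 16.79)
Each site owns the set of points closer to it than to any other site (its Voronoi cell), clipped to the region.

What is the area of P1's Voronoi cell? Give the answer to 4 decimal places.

1. box [0,98]×[0,61]: [(0, 0) (98, 0) (98, 61) (0, 61)]
2. ⊥bis P1·P0 via (41.555,36.78): [(0, 0) (67.1553, 0) (24.6969, 61) (0, 61)]  |A|=2801.4936
3. ⊥bis P1·P2 via (42.335,14.945): [(0, 0) (39.0224, 0) (45.8174, 30.6562) (24.6969, 61) (0, 61)]  |A|=2370.2699
4. ⊥bis P1·P3 via (16.935,31.66): [(0, 30.1402) (0, 0) (39.0224, 0) (45.8174, 30.6562) (43.4617, 34.0406)]  |A|=1366.7524
5. ⊥bis P1·P4 via (47.96,25.95): [(0, 30.1402) (0, 0) (39.0224, 0) (45.8174, 30.6562) (43.4617, 34.0406)]  |A|=1366.7524
6. ⊥bis P1·P5 via (33.95,23.79): [(31.9679, 33.0091) (0, 30.1402) (0, 0) (39.0224, 0) (39.0439, 0.0972)]  |A|=1126.505
7. ⊥bis P1·P6 via (50.34,24.77): [(31.9679, 33.0091) (0, 30.1402) (0, 0) (39.0224, 0) (39.0439, 0.0972)]  |A|=1126.505
8. ⊥bis P1·P7 via (55.865,18.57): [(31.9679, 33.0091) (0, 30.1402) (0, 0) (39.0224, 0) (39.0439, 0.0972)]  |A|=1126.505
9. canonical 5-gon: [(31.9679, 33.0091) (0, 30.1402) (0, 0) (39.0224, 0) (39.0439, 0.0972)]
10. shoelace: 1126.505

Area of P1's cell: 1126.5050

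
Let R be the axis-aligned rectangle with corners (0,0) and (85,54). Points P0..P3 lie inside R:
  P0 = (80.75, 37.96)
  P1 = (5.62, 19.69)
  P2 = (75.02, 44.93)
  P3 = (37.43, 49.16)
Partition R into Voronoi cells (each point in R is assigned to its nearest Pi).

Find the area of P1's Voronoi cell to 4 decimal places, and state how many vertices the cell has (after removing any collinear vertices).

1. box [0,85]×[0,54]: [(0, 0) (85, 0) (85, 54) (0, 54)]
2. ⊥bis P1·P0 via (43.185,28.825): [(0, 0) (50.1946, 0) (37.063, 54) (0, 54)]  |A|=2355.9552
3. ⊥bis P1·P2 via (40.32,32.31): [(0, 0) (50.1946, 0) (46.4087, 15.5685) (32.4316, 54) (0, 54)]  |A|=2266.9596
4. ⊥bis P1·P3 via (21.525,34.425): [(0, 0) (50.1946, 0) (49.0475, 4.7171) (3.39, 54) (0, 54)]  |A|=1526.2037
5. canonical 5-gon: [(0, 0) (50.1946, 0) (49.0475, 4.7171) (3.39, 54) (0, 54)]
6. shoelace: 1526.2037

Area of P1's cell: 1526.2037 (5 vertices)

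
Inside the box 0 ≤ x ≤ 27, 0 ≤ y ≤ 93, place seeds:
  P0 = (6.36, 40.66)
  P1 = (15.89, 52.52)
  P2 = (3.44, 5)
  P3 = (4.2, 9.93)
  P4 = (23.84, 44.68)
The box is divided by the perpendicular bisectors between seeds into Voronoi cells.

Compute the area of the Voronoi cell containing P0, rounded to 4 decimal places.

Area of P0's cell: 405.4101

1. box [0,27]×[0,93]: [(0, 0) (27, 0) (27, 93) (0, 93)]
2. ⊥bis P0·P1 via (11.125,46.59): [(0, 55.5294) (0, 0) (27, 0) (27, 33.8338)]  |A|=1206.4029
3. ⊥bis P0·P2 via (4.9,22.83): [(0, 55.5294) (0, 23.2312) (27, 21.0204) (27, 33.8338)]  |A|=609.0065
4. ⊥bis P0·P3 via (5.28,25.295): [(0, 55.5294) (0, 25.6661) (27, 23.7683) (27, 33.8338)]  |A|=539.038
5. ⊥bis P0·P4 via (15.1,42.67): [(14.8952, 43.5605) (0, 55.5294) (0, 25.6661) (19.3229, 24.3079)]  |A|=405.4101
6. canonical 4-gon: [(14.8952, 43.5605) (0, 55.5294) (0, 25.6661) (19.3229, 24.3079)]
7. shoelace: 405.4101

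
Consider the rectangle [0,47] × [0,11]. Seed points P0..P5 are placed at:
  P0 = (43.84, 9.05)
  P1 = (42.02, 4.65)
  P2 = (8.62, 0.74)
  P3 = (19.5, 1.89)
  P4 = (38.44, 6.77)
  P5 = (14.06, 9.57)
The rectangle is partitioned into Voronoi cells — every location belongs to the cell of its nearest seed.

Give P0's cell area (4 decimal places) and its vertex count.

1. box [0,47]×[0,11]: [(0, 0) (47, 0) (47, 11) (0, 11)]
2. ⊥bis P0·P1 via (42.93,6.85): [(47, 5.1665) (47, 11) (32.897, 11)]  |A|=41.1348
3. ⊥bis P0·P2 via (26.23,4.895): [(47, 5.1665) (47, 11) (32.897, 11)]  |A|=41.1348
4. ⊥bis P0·P3 via (31.67,5.47): [(47, 5.1665) (47, 11) (32.897, 11)]  |A|=41.1348
5. ⊥bis P0·P4 via (41.14,7.91): [(41.3035, 7.5228) (47, 5.1665) (47, 11) (39.8353, 11)]  |A|=29.0718
6. ⊥bis P0·P5 via (28.95,9.31): [(41.3035, 7.5228) (47, 5.1665) (47, 11) (39.8353, 11)]  |A|=29.0718
7. canonical 4-gon: [(41.3035, 7.5228) (47, 5.1665) (47, 11) (39.8353, 11)]
8. shoelace: 29.0718

Area of P0's cell: 29.0718 (4 vertices)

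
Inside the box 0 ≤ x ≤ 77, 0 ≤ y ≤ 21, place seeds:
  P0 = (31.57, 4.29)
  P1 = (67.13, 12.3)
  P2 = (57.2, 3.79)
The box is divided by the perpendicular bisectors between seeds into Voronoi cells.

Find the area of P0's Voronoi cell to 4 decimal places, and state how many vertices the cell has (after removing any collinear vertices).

Area of P0's cell: 934.7315 (4 vertices)

1. box [0,77]×[0,21]: [(0, 0) (77, 0) (77, 21) (0, 21)]
2. ⊥bis P0·P1 via (49.35,8.295): [(0, 0) (51.2185, 0) (46.4882, 21) (0, 21)]  |A|=1025.9197
3. ⊥bis P0·P2 via (44.385,4.04): [(0, 0) (44.3062, 0) (44.7159, 21) (0, 21)]  |A|=934.7315
4. canonical 4-gon: [(0, 0) (44.3062, 0) (44.7159, 21) (0, 21)]
5. shoelace: 934.7315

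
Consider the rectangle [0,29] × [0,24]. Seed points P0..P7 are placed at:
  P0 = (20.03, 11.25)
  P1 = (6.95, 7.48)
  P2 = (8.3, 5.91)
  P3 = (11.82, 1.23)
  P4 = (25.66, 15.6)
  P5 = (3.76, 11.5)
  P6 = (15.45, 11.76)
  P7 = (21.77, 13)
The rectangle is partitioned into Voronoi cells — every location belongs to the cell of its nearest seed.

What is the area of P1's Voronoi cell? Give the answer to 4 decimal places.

Area of P1's cell: 49.3313

1. box [0,29]×[0,24]: [(0, 0) (29, 0) (29, 24) (0, 24)]
2. ⊥bis P1·P0 via (13.49,9.365): [(0, 0) (16.1892, 0) (9.2718, 24) (0, 24)]  |A|=305.5326
3. ⊥bis P1·P2 via (7.625,6.695): [(0, 0.1385) (12.9418, 11.2668) (9.2718, 24) (0, 24)]  |A|=213.436
4. ⊥bis P1·P3 via (9.385,4.355): [(0, 0.1385) (12.9418, 11.2668) (9.2718, 24) (0, 24)]  |A|=213.436
5. ⊥bis P1·P4 via (16.305,11.54): [(0, 0.1385) (12.9418, 11.2668) (9.2718, 24) (0, 24)]  |A|=213.436
6. ⊥bis P1·P5 via (5.355,9.49): [(0, 5.2406) (0, 0.1385) (12.9418, 11.2668) (11.9464, 14.7205)]  |A|=58.3636
7. ⊥bis P1·P6 via (11.2,9.62): [(9.5781, 12.8411) (0, 5.2406) (0, 0.1385) (11.1476, 9.724)]  |A|=49.3313
8. ⊥bis P1·P7 via (14.36,10.24): [(9.5781, 12.8411) (0, 5.2406) (0, 0.1385) (11.1476, 9.724)]  |A|=49.3313
9. canonical 4-gon: [(9.5781, 12.8411) (0, 5.2406) (0, 0.1385) (11.1476, 9.724)]
10. shoelace: 49.3313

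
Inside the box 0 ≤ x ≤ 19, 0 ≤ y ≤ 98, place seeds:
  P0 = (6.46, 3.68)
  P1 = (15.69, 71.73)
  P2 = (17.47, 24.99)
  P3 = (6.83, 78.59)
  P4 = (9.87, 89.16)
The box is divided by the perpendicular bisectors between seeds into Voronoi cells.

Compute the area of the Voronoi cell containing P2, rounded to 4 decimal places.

1. box [0,19]×[0,98]: [(0, 0) (19, 0) (19, 98) (0, 98)]
2. ⊥bis P2·P0 via (11.965,14.335): [(0, 20.5168) (19, 10.7003) (19, 98) (0, 98)]  |A|=1565.4373
3. ⊥bis P2·P1 via (16.58,48.36): [(0, 47.7286) (0, 20.5168) (19, 10.7003) (19, 48.4522)]  |A|=617.1544
4. ⊥bis P2·P3 via (12.15,51.79): [(0, 47.7286) (0, 20.5168) (19, 10.7003) (19, 48.4522)]  |A|=617.1544
5. ⊥bis P2·P4 via (13.67,57.075): [(0, 47.7286) (0, 20.5168) (19, 10.7003) (19, 48.4522)]  |A|=617.1544
6. canonical 4-gon: [(0, 47.7286) (0, 20.5168) (19, 10.7003) (19, 48.4522)]
7. shoelace: 617.1544

Area of P2's cell: 617.1544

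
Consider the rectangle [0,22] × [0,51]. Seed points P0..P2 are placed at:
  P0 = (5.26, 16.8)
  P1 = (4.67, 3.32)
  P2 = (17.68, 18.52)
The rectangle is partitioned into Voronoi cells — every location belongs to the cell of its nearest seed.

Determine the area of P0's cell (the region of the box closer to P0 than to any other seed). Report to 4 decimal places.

Area of P0's cell: 397.3318

1. box [0,22]×[0,51]: [(0, 0) (22, 0) (22, 51) (0, 51)]
2. ⊥bis P0·P1 via (4.965,10.06): [(0, 10.2773) (22, 9.3144) (22, 51) (0, 51)]  |A|=906.4911
3. ⊥bis P0·P2 via (11.47,17.66): [(0, 10.2773) (12.5686, 9.7272) (6.8529, 51) (0, 51)]  |A|=397.3318
4. canonical 4-gon: [(0, 10.2773) (12.5686, 9.7272) (6.8529, 51) (0, 51)]
5. shoelace: 397.3318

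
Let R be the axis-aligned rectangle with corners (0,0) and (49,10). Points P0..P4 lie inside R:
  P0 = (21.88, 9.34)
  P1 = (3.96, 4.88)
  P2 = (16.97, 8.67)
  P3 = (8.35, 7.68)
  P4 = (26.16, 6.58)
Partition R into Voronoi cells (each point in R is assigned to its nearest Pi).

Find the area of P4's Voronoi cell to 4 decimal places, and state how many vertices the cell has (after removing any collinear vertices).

1. box [0,49]×[0,10]: [(0, 0) (49, 0) (49, 10) (0, 10)]
2. ⊥bis P4·P0 via (24.02,7.96): [(18.8869, 0) (49, 0) (49, 10) (25.3355, 10)]  |A|=268.8879
3. ⊥bis P4·P1 via (15.06,5.73): [(18.8869, 0) (49, 0) (49, 10) (25.3355, 10)]  |A|=268.8879
4. ⊥bis P4·P2 via (21.565,7.625): [(20.3452, 2.2614) (19.8309, 0) (49, 0) (49, 10) (25.3355, 10)]  |A|=267.8205
5. ⊥bis P4·P3 via (17.255,7.13): [(20.3452, 2.2614) (19.8309, 0) (49, 0) (49, 10) (25.3355, 10)]  |A|=267.8205
6. canonical 5-gon: [(20.3452, 2.2614) (19.8309, 0) (49, 0) (49, 10) (25.3355, 10)]
7. shoelace: 267.8205

Area of P4's cell: 267.8205 (5 vertices)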